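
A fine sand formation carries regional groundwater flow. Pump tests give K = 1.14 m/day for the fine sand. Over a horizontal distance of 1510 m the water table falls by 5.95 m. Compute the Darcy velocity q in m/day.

Hydraulic gradient i = Δh / L = 5.95 / 1510 = 0.003940.
Specific discharge q = K · i = 1.140 × 0.003940 = 0.004492 m/day.

0.00449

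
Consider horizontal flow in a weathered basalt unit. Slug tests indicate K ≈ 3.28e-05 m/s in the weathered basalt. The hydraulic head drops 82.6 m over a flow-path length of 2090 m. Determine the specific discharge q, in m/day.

Convert K: 3.28e-05 m/s × 86400 = 2.834 m/day.
Hydraulic gradient i = Δh / L = 82.6 / 2090 = 0.03952.
Specific discharge q = K · i = 2.834 × 0.03952 = 0.1120 m/day.

0.112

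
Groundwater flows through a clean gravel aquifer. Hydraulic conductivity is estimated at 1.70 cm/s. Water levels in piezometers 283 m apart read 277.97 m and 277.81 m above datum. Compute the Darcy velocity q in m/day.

Convert K: 1.70 cm/s × 864 = 1469 m/day.
Hydraulic gradient i = (277.97 − 277.81) / 283 = 0.16 / 283 = 0.0005654.
Specific discharge q = K · i = 1469 × 0.0005654 = 0.8304 m/day.

0.830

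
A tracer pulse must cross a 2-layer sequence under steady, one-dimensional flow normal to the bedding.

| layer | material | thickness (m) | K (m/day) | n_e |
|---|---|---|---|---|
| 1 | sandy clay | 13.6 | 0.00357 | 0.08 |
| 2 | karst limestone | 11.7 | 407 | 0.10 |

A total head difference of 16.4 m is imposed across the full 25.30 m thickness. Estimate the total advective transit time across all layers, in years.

With flow normal to the layers, continuity requires the same specific discharge q through every layer.
Σ(b_i/K_i) = 13.6/0.00357 + 11.7/407 = 3810 d.
q = Δh / Σ(b_i/K_i) = 16.4 / 3810 = 0.004305 m/day.
In each layer the seepage velocity is v_i = q/n_i, so the layer transit time is t_i = b_i·n_i / q:
  layer 1 (sandy clay): t_1 = 13.6 × 0.08 / 0.004305 = 252.7 d
  layer 2 (karst limestone): t_2 = 11.7 × 0.10 / 0.004305 = 271.8 d
Total t = Σ t_i = 524.5 days = 1.436 years.

1.44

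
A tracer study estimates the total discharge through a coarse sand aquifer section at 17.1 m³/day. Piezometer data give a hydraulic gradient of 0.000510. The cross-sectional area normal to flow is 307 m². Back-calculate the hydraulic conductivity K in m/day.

Hydraulic gradient i = 0.000510.
From Q = K·A·i, K = Q / (A·i) = 17.1 / (307.0 × 0.0005100) = 109.2 m/day.

109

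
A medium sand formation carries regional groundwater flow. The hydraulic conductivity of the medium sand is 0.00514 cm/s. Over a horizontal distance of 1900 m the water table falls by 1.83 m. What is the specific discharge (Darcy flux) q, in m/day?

Convert K: 0.00514 cm/s × 864 = 4.441 m/day.
Hydraulic gradient i = Δh / L = 1.83 / 1900 = 0.0009632.
Specific discharge q = K · i = 4.441 × 0.0009632 = 0.004277 m/day.

0.00428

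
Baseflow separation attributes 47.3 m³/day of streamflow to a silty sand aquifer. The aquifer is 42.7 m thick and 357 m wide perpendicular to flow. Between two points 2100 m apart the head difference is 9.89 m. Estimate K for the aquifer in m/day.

0.659

Cross-sectional area A = 357 × 42.7 = 15244 m².
Hydraulic gradient i = Δh / L = 9.89 / 2100 = 0.004710.
From Q = K·A·i, K = Q / (A·i) = 47.3 / (15244 × 0.004710) = 0.6589 m/day.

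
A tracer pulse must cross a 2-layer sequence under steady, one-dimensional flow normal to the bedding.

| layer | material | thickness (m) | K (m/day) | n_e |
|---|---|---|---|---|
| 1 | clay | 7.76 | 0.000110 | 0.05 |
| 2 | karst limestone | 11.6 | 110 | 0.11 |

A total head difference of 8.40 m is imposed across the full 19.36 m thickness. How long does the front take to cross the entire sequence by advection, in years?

38.3

With flow normal to the layers, continuity requires the same specific discharge q through every layer.
Σ(b_i/K_i) = 7.76/0.000110 + 11.6/110 = 70546 d.
q = Δh / Σ(b_i/K_i) = 8.40 / 70546 = 0.0001191 m/day.
In each layer the seepage velocity is v_i = q/n_i, so the layer transit time is t_i = b_i·n_i / q:
  layer 1 (clay): t_1 = 7.76 × 0.05 / 0.0001191 = 3259 d
  layer 2 (karst limestone): t_2 = 11.6 × 0.11 / 0.0001191 = 10716 d
Total t = Σ t_i = 13975 days = 38.26 years.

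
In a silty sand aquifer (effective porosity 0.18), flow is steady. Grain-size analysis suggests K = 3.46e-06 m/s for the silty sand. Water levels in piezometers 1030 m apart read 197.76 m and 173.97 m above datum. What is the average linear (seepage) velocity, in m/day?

Convert K: 3.46e-06 m/s × 86400 = 0.2989 m/day.
Hydraulic gradient i = (197.76 − 173.97) / 1030 = 23.79 / 1030 = 0.02310.
Darcy flux q = K · i = 0.2989 × 0.02310 = 0.006905 m/day.
Seepage velocity v = q / n_e = 0.006905 / 0.18 = 0.03836 m/day.

0.0384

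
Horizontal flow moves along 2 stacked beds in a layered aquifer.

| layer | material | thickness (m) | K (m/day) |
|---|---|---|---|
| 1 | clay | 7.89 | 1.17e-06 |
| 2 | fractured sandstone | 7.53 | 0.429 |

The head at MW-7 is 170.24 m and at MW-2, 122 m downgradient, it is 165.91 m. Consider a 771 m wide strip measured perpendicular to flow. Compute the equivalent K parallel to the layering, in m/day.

Flow is parallel to layering, so each bed carries its own Darcy discharge and the transmissivities add.
Σ(K_i·b_i) = 1.17e-06×7.89 + 0.429×7.53 = 3.230 m²/day.
Total thickness b = 15.42 m, so K_eq = Σ(K_i·b_i)/b = 0.2095 m/day.

0.209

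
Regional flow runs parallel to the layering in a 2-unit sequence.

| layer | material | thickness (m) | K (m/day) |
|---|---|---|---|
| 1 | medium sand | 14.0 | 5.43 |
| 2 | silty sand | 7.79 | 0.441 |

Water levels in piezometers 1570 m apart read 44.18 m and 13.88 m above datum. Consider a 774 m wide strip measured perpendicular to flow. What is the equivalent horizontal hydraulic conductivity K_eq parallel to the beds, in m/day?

Flow is parallel to layering, so each bed carries its own Darcy discharge and the transmissivities add.
Σ(K_i·b_i) = 5.43×14.0 + 0.441×7.79 = 79.46 m²/day.
Total thickness b = 21.79 m, so K_eq = Σ(K_i·b_i)/b = 3.646 m/day.

3.65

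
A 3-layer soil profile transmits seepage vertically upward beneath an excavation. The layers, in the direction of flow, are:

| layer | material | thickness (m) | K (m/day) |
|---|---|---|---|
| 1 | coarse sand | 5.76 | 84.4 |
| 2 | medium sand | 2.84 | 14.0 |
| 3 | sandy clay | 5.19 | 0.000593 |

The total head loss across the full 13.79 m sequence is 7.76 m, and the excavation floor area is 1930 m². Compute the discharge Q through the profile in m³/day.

Flow is perpendicular to layering, so the layers act in series and the equivalent K is the thickness-weighted harmonic mean.
Total thickness L = 5.76 + 2.84 + 5.19 = 13.79 m.
Σ(b_i/K_i) = 5.76/84.4 + 2.84/14.0 + 5.19/0.000593 = 8752 d.
K_eq = L / Σ(b_i/K_i) = 13.79 / 8752 = 0.001576 m/day.
Q = K_eq · A · (Δh/L) = 0.001576 × 1930 × (7.76/13.79) = 1.711 m³/day.

1.71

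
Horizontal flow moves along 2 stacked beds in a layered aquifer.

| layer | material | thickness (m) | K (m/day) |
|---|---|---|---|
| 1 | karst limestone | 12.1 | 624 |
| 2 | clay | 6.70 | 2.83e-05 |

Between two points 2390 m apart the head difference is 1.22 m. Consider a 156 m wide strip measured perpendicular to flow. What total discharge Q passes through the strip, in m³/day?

Flow is parallel to layering, so each bed carries its own Darcy discharge and the transmissivities add.
Σ(K_i·b_i) = 624×12.1 + 2.83e-05×6.70 = 7550 m²/day.
Hydraulic gradient i = Δh / L = 1.22 / 2390 = 0.0005105.
Q = Σ(K_i·b_i) · W · i = 7550 × 156 × 0.0005105 = 601.3 m³/day.

601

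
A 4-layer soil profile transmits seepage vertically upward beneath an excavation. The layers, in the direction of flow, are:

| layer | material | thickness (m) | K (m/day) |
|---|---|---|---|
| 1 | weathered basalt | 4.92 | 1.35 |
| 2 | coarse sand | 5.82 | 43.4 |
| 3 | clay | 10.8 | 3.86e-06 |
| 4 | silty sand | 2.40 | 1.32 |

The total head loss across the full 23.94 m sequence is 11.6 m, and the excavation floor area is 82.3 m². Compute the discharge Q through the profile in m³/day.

0.000341

Flow is perpendicular to layering, so the layers act in series and the equivalent K is the thickness-weighted harmonic mean.
Total thickness L = 4.92 + 5.82 + 10.8 + 2.40 = 23.94 m.
Σ(b_i/K_i) = 4.92/1.35 + 5.82/43.4 + 10.8/3.86e-06 + 2.40/1.32 = 2.798e+06 d.
K_eq = L / Σ(b_i/K_i) = 23.94 / 2.798e+06 = 8.556e-06 m/day.
Q = K_eq · A · (Δh/L) = 8.556e-06 × 82.3 × (11.6/23.94) = 0.0003412 m³/day.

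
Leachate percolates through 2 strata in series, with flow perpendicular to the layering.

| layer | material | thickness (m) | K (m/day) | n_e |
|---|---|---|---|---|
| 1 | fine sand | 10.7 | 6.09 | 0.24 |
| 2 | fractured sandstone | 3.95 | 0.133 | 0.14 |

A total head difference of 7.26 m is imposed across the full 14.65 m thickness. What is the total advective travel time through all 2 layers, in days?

13.5

With flow normal to the layers, continuity requires the same specific discharge q through every layer.
Σ(b_i/K_i) = 10.7/6.09 + 3.95/0.133 = 31.46 d.
q = Δh / Σ(b_i/K_i) = 7.26 / 31.46 = 0.2308 m/day.
In each layer the seepage velocity is v_i = q/n_i, so the layer transit time is t_i = b_i·n_i / q:
  layer 1 (fine sand): t_1 = 10.7 × 0.24 / 0.2308 = 11.13 d
  layer 2 (fractured sandstone): t_2 = 3.95 × 0.14 / 0.2308 = 2.396 d
Total t = Σ t_i = 13.52 days.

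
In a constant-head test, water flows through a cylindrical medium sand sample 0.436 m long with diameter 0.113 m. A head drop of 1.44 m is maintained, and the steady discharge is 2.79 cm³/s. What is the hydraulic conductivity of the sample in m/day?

Cross-sectional area A = π·(d/2)² = π × (0.113/2)² = 0.01003 m².
Convert discharge: 2.79 cm³/s = 2.790e-06 m³/s.
Darcy's law rearranged: K = Q·L / (A·Δh) = 2.790e-06 × 0.436 / (0.01003 × 1.44) = 8.423e-05 m/s = 7.278 m/day.

7.28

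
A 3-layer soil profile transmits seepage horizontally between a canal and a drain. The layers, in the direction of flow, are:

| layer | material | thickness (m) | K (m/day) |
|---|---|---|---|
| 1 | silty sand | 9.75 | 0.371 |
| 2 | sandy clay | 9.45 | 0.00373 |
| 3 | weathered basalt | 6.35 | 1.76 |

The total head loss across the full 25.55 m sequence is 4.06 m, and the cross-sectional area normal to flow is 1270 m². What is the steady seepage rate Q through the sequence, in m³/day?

Flow is perpendicular to layering, so the layers act in series and the equivalent K is the thickness-weighted harmonic mean.
Total thickness L = 9.75 + 9.45 + 6.35 = 25.55 m.
Σ(b_i/K_i) = 9.75/0.371 + 9.45/0.00373 + 6.35/1.76 = 2563 d.
K_eq = L / Σ(b_i/K_i) = 25.55 / 2563 = 0.009967 m/day.
Q = K_eq · A · (Δh/L) = 0.009967 × 1270 × (4.06/25.55) = 2.011 m³/day.

2.01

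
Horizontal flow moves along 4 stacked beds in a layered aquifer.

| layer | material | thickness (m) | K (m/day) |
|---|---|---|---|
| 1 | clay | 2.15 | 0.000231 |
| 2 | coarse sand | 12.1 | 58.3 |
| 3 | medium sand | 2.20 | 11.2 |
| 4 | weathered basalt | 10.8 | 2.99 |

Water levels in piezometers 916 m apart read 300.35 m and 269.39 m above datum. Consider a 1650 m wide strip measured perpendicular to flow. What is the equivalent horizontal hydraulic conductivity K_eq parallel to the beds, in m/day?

28.0

Flow is parallel to layering, so each bed carries its own Darcy discharge and the transmissivities add.
Σ(K_i·b_i) = 0.000231×2.15 + 58.3×12.1 + 11.2×2.20 + 2.99×10.8 = 762.4 m²/day.
Total thickness b = 27.25 m, so K_eq = Σ(K_i·b_i)/b = 27.98 m/day.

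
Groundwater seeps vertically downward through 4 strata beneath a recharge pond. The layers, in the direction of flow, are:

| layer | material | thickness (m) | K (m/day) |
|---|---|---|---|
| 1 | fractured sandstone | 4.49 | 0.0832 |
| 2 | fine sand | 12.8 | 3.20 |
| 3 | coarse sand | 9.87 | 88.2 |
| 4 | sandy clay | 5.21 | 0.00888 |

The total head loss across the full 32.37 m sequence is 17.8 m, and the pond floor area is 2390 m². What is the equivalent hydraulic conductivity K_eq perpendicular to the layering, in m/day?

0.0502

Flow is perpendicular to layering, so the layers act in series and the equivalent K is the thickness-weighted harmonic mean.
Total thickness L = 4.49 + 12.8 + 9.87 + 5.21 = 32.37 m.
Σ(b_i/K_i) = 4.49/0.0832 + 12.8/3.20 + 9.87/88.2 + 5.21/0.00888 = 644.8 d.
K_eq = L / Σ(b_i/K_i) = 32.37 / 644.8 = 0.05020 m/day.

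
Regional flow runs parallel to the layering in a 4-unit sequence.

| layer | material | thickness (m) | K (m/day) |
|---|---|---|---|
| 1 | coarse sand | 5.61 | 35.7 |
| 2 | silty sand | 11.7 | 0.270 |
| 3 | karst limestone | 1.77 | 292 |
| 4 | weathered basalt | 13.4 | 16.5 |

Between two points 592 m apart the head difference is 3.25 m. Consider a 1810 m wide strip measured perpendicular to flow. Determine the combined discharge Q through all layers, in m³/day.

9350

Flow is parallel to layering, so each bed carries its own Darcy discharge and the transmissivities add.
Σ(K_i·b_i) = 35.7×5.61 + 0.270×11.7 + 292×1.77 + 16.5×13.4 = 941.4 m²/day.
Hydraulic gradient i = Δh / L = 3.25 / 592 = 0.005490.
Q = Σ(K_i·b_i) · W · i = 941.4 × 1810 × 0.005490 = 9354 m³/day.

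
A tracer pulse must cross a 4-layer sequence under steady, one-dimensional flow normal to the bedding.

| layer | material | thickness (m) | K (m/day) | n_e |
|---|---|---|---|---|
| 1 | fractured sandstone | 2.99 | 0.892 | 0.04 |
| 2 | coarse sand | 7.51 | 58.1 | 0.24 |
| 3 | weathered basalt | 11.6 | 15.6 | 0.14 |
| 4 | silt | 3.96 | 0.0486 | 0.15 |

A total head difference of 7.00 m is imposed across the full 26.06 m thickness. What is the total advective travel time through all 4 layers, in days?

50.7

With flow normal to the layers, continuity requires the same specific discharge q through every layer.
Σ(b_i/K_i) = 2.99/0.892 + 7.51/58.1 + 11.6/15.6 + 3.96/0.0486 = 85.71 d.
q = Δh / Σ(b_i/K_i) = 7.00 / 85.71 = 0.08167 m/day.
In each layer the seepage velocity is v_i = q/n_i, so the layer transit time is t_i = b_i·n_i / q:
  layer 1 (fractured sandstone): t_1 = 2.99 × 0.04 / 0.08167 = 1.464 d
  layer 2 (coarse sand): t_2 = 7.51 × 0.24 / 0.08167 = 22.07 d
  layer 3 (weathered basalt): t_3 = 11.6 × 0.14 / 0.08167 = 19.88 d
  layer 4 (silt): t_4 = 3.96 × 0.15 / 0.08167 = 7.273 d
Total t = Σ t_i = 50.69 days.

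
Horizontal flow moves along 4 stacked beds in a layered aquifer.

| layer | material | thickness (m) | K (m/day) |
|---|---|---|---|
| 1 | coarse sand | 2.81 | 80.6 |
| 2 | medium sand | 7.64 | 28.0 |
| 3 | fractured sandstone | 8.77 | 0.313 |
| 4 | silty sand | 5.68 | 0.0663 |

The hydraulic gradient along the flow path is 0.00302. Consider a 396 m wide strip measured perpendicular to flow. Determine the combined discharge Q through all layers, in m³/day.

Flow is parallel to layering, so each bed carries its own Darcy discharge and the transmissivities add.
Σ(K_i·b_i) = 80.6×2.81 + 28.0×7.64 + 0.313×8.77 + 0.0663×5.68 = 443.5 m²/day.
Hydraulic gradient i = 0.00302.
Q = Σ(K_i·b_i) · W · i = 443.5 × 396 × 0.003020 = 530.4 m³/day.

530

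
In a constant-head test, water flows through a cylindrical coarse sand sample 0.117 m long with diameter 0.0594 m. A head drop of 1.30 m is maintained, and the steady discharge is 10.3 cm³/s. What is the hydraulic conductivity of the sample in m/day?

28.9

Cross-sectional area A = π·(d/2)² = π × (0.0594/2)² = 0.002771 m².
Convert discharge: 10.3 cm³/s = 1.030e-05 m³/s.
Darcy's law rearranged: K = Q·L / (A·Δh) = 1.030e-05 × 0.117 / (0.002771 × 1.30) = 0.0003345 m/s = 28.90 m/day.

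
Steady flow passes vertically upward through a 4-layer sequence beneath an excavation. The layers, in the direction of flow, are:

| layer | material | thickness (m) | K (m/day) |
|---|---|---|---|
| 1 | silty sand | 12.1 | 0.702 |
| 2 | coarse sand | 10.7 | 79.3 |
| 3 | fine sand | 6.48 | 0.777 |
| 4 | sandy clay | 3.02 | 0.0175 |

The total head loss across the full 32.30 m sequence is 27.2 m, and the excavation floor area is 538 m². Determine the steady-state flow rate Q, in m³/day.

73.8

Flow is perpendicular to layering, so the layers act in series and the equivalent K is the thickness-weighted harmonic mean.
Total thickness L = 12.1 + 10.7 + 6.48 + 3.02 = 32.30 m.
Σ(b_i/K_i) = 12.1/0.702 + 10.7/79.3 + 6.48/0.777 + 3.02/0.0175 = 198.3 d.
K_eq = L / Σ(b_i/K_i) = 32.30 / 198.3 = 0.1629 m/day.
Q = K_eq · A · (Δh/L) = 0.1629 × 538 × (27.2/32.30) = 73.80 m³/day.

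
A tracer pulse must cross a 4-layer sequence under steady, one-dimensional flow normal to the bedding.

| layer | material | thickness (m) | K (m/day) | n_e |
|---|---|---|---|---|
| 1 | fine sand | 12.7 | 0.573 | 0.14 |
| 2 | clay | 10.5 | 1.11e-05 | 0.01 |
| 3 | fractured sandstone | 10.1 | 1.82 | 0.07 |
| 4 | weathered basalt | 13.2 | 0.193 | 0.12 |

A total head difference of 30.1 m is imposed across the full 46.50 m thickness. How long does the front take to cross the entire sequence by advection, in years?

With flow normal to the layers, continuity requires the same specific discharge q through every layer.
Σ(b_i/K_i) = 12.7/0.573 + 10.5/1.11e-05 + 10.1/1.82 + 13.2/0.193 = 9.460e+05 d.
q = Δh / Σ(b_i/K_i) = 30.1 / 9.460e+05 = 3.182e-05 m/day.
In each layer the seepage velocity is v_i = q/n_i, so the layer transit time is t_i = b_i·n_i / q:
  layer 1 (fine sand): t_1 = 12.7 × 0.14 / 3.182e-05 = 55882 d
  layer 2 (clay): t_2 = 10.5 × 0.01 / 3.182e-05 = 3300 d
  layer 3 (fractured sandstone): t_3 = 10.1 × 0.07 / 3.182e-05 = 22221 d
  layer 4 (weathered basalt): t_4 = 13.2 × 0.12 / 3.182e-05 = 49785 d
Total t = Σ t_i = 1.312e+05 days = 359.2 years.

359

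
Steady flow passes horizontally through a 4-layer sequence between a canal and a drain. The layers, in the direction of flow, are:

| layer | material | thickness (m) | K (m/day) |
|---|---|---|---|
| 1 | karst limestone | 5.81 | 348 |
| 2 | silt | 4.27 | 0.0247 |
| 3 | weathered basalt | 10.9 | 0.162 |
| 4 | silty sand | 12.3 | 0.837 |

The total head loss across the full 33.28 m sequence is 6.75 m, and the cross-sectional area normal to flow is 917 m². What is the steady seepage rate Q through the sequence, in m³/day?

Flow is perpendicular to layering, so the layers act in series and the equivalent K is the thickness-weighted harmonic mean.
Total thickness L = 5.81 + 4.27 + 10.9 + 12.3 = 33.28 m.
Σ(b_i/K_i) = 5.81/348 + 4.27/0.0247 + 10.9/0.162 + 12.3/0.837 = 254.9 d.
K_eq = L / Σ(b_i/K_i) = 33.28 / 254.9 = 0.1306 m/day.
Q = K_eq · A · (Δh/L) = 0.1306 × 917 × (6.75/33.28) = 24.29 m³/day.

24.3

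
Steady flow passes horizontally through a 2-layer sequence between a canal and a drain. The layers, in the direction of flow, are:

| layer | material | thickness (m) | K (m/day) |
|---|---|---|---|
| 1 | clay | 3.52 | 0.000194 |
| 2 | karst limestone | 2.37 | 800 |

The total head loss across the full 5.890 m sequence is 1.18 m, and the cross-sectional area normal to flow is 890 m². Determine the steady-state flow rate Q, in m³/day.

0.0579

Flow is perpendicular to layering, so the layers act in series and the equivalent K is the thickness-weighted harmonic mean.
Total thickness L = 3.52 + 2.37 = 5.890 m.
Σ(b_i/K_i) = 3.52/0.000194 + 2.37/800 = 18144 d.
K_eq = L / Σ(b_i/K_i) = 5.890 / 18144 = 0.0003246 m/day.
Q = K_eq · A · (Δh/L) = 0.0003246 × 890 × (1.18/5.890) = 0.05788 m³/day.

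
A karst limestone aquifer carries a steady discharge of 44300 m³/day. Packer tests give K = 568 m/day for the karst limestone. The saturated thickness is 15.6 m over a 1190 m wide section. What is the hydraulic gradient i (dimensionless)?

Cross-sectional area A = 1190 × 15.6 = 18564 m².
From Q = K·A·i, i = Q / (K·A) = 44300 / (568.0 × 18564) = 0.004201.

0.00420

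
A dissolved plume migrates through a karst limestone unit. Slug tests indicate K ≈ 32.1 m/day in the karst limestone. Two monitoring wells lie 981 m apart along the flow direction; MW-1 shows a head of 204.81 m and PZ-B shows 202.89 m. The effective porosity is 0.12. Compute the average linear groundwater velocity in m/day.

Hydraulic gradient i = (204.81 − 202.89) / 981 = 1.92 / 981 = 0.001957.
Darcy flux q = K · i = 32.10 × 0.001957 = 0.06283 m/day.
Seepage velocity v = q / n_e = 0.06283 / 0.12 = 0.5235 m/day.

0.524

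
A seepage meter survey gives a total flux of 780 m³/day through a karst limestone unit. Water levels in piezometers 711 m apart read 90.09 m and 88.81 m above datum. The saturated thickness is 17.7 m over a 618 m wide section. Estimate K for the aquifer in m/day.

39.6

Cross-sectional area A = 618 × 17.7 = 10939 m².
Hydraulic gradient i = (90.09 − 88.81) / 711 = 1.28 / 711 = 0.001800.
From Q = K·A·i, K = Q / (A·i) = 780 / (10939 × 0.001800) = 39.61 m/day.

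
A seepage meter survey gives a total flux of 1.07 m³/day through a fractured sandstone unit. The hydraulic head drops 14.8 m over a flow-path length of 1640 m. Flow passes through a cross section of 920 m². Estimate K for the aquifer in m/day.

Hydraulic gradient i = Δh / L = 14.8 / 1640 = 0.009024.
From Q = K·A·i, K = Q / (A·i) = 1.07 / (920.0 × 0.009024) = 0.1289 m/day.

0.129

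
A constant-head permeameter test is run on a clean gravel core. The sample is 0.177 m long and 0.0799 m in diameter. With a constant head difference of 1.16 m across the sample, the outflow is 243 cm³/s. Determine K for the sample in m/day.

639

Cross-sectional area A = π·(d/2)² = π × (0.0799/2)² = 0.005014 m².
Convert discharge: 243 cm³/s = 0.0002430 m³/s.
Darcy's law rearranged: K = Q·L / (A·Δh) = 0.0002430 × 0.177 / (0.005014 × 1.16) = 0.007395 m/s = 638.9 m/day.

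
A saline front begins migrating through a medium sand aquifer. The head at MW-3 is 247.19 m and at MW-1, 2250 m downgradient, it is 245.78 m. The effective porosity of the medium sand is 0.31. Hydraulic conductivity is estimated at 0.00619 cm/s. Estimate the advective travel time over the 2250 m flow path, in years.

570

Convert K: 0.00619 cm/s × 864 = 5.348 m/day.
Hydraulic gradient i = (247.19 − 245.78) / 2250 = 1.41 / 2250 = 0.0006267.
Darcy flux q = K · i = 5.348 × 0.0006267 = 0.003352 m/day.
Seepage velocity v = q / n_e = 0.003352 / 0.31 = 0.01081 m/day.
Travel time t = L / v = 2250 / 0.01081 = 2.081e+05 days = 569.8 years.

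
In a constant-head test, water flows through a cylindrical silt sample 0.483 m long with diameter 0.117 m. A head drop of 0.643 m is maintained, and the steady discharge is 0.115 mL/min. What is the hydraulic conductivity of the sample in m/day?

Cross-sectional area A = π·(d/2)² = π × (0.117/2)² = 0.01075 m².
Convert discharge: 0.115 mL/min = 1.917e-09 m³/s.
Darcy's law rearranged: K = Q·L / (A·Δh) = 1.917e-09 × 0.483 / (0.01075 × 0.643) = 1.339e-07 m/s = 0.01157 m/day.

0.0116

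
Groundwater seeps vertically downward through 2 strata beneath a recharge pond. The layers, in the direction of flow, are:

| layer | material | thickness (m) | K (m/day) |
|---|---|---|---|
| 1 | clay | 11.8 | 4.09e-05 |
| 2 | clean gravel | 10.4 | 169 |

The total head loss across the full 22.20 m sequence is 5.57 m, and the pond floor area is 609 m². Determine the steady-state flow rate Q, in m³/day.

Flow is perpendicular to layering, so the layers act in series and the equivalent K is the thickness-weighted harmonic mean.
Total thickness L = 11.8 + 10.4 = 22.20 m.
Σ(b_i/K_i) = 11.8/4.09e-05 + 10.4/169 = 2.885e+05 d.
K_eq = L / Σ(b_i/K_i) = 22.20 / 2.885e+05 = 7.695e-05 m/day.
Q = K_eq · A · (Δh/L) = 7.695e-05 × 609 × (5.57/22.20) = 0.01176 m³/day.

0.0118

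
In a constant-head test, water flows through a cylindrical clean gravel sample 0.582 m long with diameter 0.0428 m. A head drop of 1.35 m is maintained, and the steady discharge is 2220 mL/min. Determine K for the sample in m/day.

958

Cross-sectional area A = π·(d/2)² = π × (0.0428/2)² = 0.001439 m².
Convert discharge: 2220 mL/min = 3.700e-05 m³/s.
Darcy's law rearranged: K = Q·L / (A·Δh) = 3.700e-05 × 0.582 / (0.001439 × 1.35) = 0.01109 m/s = 957.9 m/day.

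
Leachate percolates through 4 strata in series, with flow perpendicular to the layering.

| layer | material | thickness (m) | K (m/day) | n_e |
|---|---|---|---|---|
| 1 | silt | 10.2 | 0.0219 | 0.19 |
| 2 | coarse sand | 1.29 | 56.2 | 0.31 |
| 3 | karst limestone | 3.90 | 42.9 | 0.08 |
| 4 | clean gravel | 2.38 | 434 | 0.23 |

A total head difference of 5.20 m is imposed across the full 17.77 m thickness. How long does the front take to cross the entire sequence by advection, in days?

286

With flow normal to the layers, continuity requires the same specific discharge q through every layer.
Σ(b_i/K_i) = 10.2/0.0219 + 1.29/56.2 + 3.90/42.9 + 2.38/434 = 465.9 d.
q = Δh / Σ(b_i/K_i) = 5.20 / 465.9 = 0.01116 m/day.
In each layer the seepage velocity is v_i = q/n_i, so the layer transit time is t_i = b_i·n_i / q:
  layer 1 (silt): t_1 = 10.2 × 0.19 / 0.01116 = 173.6 d
  layer 2 (coarse sand): t_2 = 1.29 × 0.31 / 0.01116 = 35.83 d
  layer 3 (karst limestone): t_3 = 3.90 × 0.08 / 0.01116 = 27.95 d
  layer 4 (clean gravel): t_4 = 2.38 × 0.23 / 0.01116 = 49.04 d
Total t = Σ t_i = 286.4 days.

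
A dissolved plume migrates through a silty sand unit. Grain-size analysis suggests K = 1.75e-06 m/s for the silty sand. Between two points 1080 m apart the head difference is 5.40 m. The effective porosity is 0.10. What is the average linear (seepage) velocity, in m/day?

Convert K: 1.75e-06 m/s × 86400 = 0.1512 m/day.
Hydraulic gradient i = Δh / L = 5.40 / 1080 = 0.005000.
Darcy flux q = K · i = 0.1512 × 0.005000 = 0.0007560 m/day.
Seepage velocity v = q / n_e = 0.0007560 / 0.10 = 0.007560 m/day.

0.00756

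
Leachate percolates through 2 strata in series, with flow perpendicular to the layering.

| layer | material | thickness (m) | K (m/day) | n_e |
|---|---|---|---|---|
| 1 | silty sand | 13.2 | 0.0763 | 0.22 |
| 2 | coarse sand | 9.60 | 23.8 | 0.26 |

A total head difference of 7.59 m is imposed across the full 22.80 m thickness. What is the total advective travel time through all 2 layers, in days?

With flow normal to the layers, continuity requires the same specific discharge q through every layer.
Σ(b_i/K_i) = 13.2/0.0763 + 9.60/23.8 = 173.4 d.
q = Δh / Σ(b_i/K_i) = 7.59 / 173.4 = 0.04377 m/day.
In each layer the seepage velocity is v_i = q/n_i, so the layer transit time is t_i = b_i·n_i / q:
  layer 1 (silty sand): t_1 = 13.2 × 0.22 / 0.04377 = 66.35 d
  layer 2 (coarse sand): t_2 = 9.60 × 0.26 / 0.04377 = 57.02 d
Total t = Σ t_i = 123.4 days.

123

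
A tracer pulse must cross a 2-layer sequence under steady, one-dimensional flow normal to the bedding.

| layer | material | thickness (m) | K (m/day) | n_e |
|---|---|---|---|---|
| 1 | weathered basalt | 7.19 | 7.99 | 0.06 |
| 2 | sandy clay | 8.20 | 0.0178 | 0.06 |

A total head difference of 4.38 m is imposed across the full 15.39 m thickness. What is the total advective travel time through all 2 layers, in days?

With flow normal to the layers, continuity requires the same specific discharge q through every layer.
Σ(b_i/K_i) = 7.19/7.99 + 8.20/0.0178 = 461.6 d.
q = Δh / Σ(b_i/K_i) = 4.38 / 461.6 = 0.009489 m/day.
In each layer the seepage velocity is v_i = q/n_i, so the layer transit time is t_i = b_i·n_i / q:
  layer 1 (weathered basalt): t_1 = 7.19 × 0.06 / 0.009489 = 45.46 d
  layer 2 (sandy clay): t_2 = 8.20 × 0.06 / 0.009489 = 51.85 d
Total t = Σ t_i = 97.31 days.

97.3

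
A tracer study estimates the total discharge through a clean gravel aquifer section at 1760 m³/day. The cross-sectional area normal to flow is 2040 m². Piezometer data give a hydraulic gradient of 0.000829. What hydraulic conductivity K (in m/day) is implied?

Hydraulic gradient i = 0.000829.
From Q = K·A·i, K = Q / (A·i) = 1760 / (2040 × 0.0008290) = 1041 m/day.

1040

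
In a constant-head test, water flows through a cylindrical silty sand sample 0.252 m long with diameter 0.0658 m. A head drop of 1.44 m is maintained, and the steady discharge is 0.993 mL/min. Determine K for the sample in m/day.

0.0736

Cross-sectional area A = π·(d/2)² = π × (0.0658/2)² = 0.003400 m².
Convert discharge: 0.993 mL/min = 1.655e-08 m³/s.
Darcy's law rearranged: K = Q·L / (A·Δh) = 1.655e-08 × 0.252 / (0.003400 × 1.44) = 8.517e-07 m/s = 0.07359 m/day.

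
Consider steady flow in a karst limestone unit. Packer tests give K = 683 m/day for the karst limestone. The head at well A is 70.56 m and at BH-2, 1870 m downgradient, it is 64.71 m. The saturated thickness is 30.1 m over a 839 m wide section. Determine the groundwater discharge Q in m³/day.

54000

Cross-sectional area A = 839 × 30.1 = 25254 m².
Hydraulic gradient i = (70.56 − 64.71) / 1870 = 5.85 / 1870 = 0.003128.
Darcy's law: Q = K · A · i = 683.0 × 25254 × 0.003128 = 53959 m³/day.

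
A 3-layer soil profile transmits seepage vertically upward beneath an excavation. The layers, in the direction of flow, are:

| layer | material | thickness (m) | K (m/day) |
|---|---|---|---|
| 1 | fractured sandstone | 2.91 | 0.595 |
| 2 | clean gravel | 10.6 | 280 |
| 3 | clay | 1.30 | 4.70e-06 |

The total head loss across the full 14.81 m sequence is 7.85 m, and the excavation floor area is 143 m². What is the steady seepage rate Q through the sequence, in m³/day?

Flow is perpendicular to layering, so the layers act in series and the equivalent K is the thickness-weighted harmonic mean.
Total thickness L = 2.91 + 10.6 + 1.30 = 14.81 m.
Σ(b_i/K_i) = 2.91/0.595 + 10.6/280 + 1.30/4.70e-06 = 2.766e+05 d.
K_eq = L / Σ(b_i/K_i) = 14.81 / 2.766e+05 = 5.354e-05 m/day.
Q = K_eq · A · (Δh/L) = 5.354e-05 × 143 × (7.85/14.81) = 0.004058 m³/day.

0.00406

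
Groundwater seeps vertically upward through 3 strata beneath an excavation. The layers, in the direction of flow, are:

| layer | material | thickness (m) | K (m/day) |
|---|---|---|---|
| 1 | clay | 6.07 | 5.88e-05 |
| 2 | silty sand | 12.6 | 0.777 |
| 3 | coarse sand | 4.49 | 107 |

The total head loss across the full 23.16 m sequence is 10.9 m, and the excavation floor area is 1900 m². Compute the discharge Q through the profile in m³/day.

0.201

Flow is perpendicular to layering, so the layers act in series and the equivalent K is the thickness-weighted harmonic mean.
Total thickness L = 6.07 + 12.6 + 4.49 = 23.16 m.
Σ(b_i/K_i) = 6.07/5.88e-05 + 12.6/0.777 + 4.49/107 = 1.032e+05 d.
K_eq = L / Σ(b_i/K_i) = 23.16 / 1.032e+05 = 0.0002243 m/day.
Q = K_eq · A · (Δh/L) = 0.0002243 × 1900 × (10.9/23.16) = 0.2006 m³/day.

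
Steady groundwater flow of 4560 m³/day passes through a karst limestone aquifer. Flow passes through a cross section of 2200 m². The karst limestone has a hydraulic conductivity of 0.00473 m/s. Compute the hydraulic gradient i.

Convert K: 0.00473 m/s × 86400 = 408.7 m/day.
From Q = K·A·i, i = Q / (K·A) = 4560 / (408.7 × 2200) = 0.005072.

0.00507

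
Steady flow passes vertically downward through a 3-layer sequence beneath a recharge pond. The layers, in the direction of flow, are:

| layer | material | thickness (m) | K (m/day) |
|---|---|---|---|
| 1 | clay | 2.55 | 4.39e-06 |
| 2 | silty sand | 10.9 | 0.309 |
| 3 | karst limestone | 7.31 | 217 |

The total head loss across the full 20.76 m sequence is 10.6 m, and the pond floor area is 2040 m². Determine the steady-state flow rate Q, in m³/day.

0.0372

Flow is perpendicular to layering, so the layers act in series and the equivalent K is the thickness-weighted harmonic mean.
Total thickness L = 2.55 + 10.9 + 7.31 = 20.76 m.
Σ(b_i/K_i) = 2.55/4.39e-06 + 10.9/0.309 + 7.31/217 = 5.809e+05 d.
K_eq = L / Σ(b_i/K_i) = 20.76 / 5.809e+05 = 3.574e-05 m/day.
Q = K_eq · A · (Δh/L) = 3.574e-05 × 2040 × (10.6/20.76) = 0.03722 m³/day.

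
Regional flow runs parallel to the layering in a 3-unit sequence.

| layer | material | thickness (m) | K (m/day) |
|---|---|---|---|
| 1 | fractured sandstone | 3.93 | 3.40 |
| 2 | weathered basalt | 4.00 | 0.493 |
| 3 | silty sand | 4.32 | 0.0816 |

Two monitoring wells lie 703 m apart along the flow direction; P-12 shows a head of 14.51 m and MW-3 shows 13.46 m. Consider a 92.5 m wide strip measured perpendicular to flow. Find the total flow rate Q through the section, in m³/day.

2.17

Flow is parallel to layering, so each bed carries its own Darcy discharge and the transmissivities add.
Σ(K_i·b_i) = 3.40×3.93 + 0.493×4.00 + 0.0816×4.32 = 15.69 m²/day.
Hydraulic gradient i = (14.51 − 13.46) / 703 = 1.05 / 703 = 0.001494.
Q = Σ(K_i·b_i) · W · i = 15.69 × 92.5 × 0.001494 = 2.167 m³/day.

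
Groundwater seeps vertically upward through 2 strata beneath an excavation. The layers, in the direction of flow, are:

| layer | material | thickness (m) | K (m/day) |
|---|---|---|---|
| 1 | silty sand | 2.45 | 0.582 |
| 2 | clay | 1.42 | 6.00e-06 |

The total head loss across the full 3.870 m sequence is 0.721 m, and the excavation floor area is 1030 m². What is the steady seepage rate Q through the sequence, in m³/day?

Flow is perpendicular to layering, so the layers act in series and the equivalent K is the thickness-weighted harmonic mean.
Total thickness L = 2.45 + 1.42 = 3.870 m.
Σ(b_i/K_i) = 2.45/0.582 + 1.42/6.00e-06 = 2.367e+05 d.
K_eq = L / Σ(b_i/K_i) = 3.870 / 2.367e+05 = 1.635e-05 m/day.
Q = K_eq · A · (Δh/L) = 1.635e-05 × 1030 × (0.721/3.870) = 0.003138 m³/day.

0.00314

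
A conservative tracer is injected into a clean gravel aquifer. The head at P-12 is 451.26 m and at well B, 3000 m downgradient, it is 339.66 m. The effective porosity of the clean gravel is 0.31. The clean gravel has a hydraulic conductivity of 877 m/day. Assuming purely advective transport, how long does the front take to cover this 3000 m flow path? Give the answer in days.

Hydraulic gradient i = (451.26 − 339.66) / 3000 = 111.6 / 3000 = 0.03720.
Darcy flux q = K · i = 877.0 × 0.03720 = 32.62 m/day.
Seepage velocity v = q / n_e = 32.62 / 0.31 = 105.2 m/day.
Travel time t = L / v = 3000 / 105.2 = 28.51 days.

28.5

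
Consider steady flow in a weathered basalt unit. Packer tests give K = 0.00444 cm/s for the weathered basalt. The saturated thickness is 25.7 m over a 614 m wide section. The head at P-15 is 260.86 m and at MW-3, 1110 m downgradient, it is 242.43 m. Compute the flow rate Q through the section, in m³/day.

Convert K: 0.00444 cm/s × 864 = 3.836 m/day.
Cross-sectional area A = 614 × 25.7 = 15780 m².
Hydraulic gradient i = (260.86 − 242.43) / 1110 = 18.43 / 1110 = 0.01660.
Darcy's law: Q = K · A · i = 3.836 × 15780 × 0.01660 = 1005 m³/day.

1010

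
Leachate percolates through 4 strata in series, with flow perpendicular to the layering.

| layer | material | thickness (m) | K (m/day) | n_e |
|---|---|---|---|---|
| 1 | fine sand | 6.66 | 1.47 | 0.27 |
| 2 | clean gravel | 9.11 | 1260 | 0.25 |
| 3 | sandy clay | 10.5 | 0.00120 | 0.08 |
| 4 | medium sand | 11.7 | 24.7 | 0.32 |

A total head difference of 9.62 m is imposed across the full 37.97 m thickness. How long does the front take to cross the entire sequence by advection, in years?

21.6

With flow normal to the layers, continuity requires the same specific discharge q through every layer.
Σ(b_i/K_i) = 6.66/1.47 + 9.11/1260 + 10.5/0.00120 + 11.7/24.7 = 8755 d.
q = Δh / Σ(b_i/K_i) = 9.62 / 8755 = 0.001099 m/day.
In each layer the seepage velocity is v_i = q/n_i, so the layer transit time is t_i = b_i·n_i / q:
  layer 1 (fine sand): t_1 = 6.66 × 0.27 / 0.001099 = 1637 d
  layer 2 (clean gravel): t_2 = 9.11 × 0.25 / 0.001099 = 2073 d
  layer 3 (sandy clay): t_3 = 10.5 × 0.08 / 0.001099 = 764.5 d
  layer 4 (medium sand): t_4 = 11.7 × 0.32 / 0.001099 = 3407 d
Total t = Σ t_i = 7881 days = 21.58 years.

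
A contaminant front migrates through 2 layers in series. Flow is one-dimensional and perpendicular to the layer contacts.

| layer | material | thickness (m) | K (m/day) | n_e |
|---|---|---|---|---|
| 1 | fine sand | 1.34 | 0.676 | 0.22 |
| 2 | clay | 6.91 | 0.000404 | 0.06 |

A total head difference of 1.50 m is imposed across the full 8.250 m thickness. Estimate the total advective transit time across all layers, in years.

With flow normal to the layers, continuity requires the same specific discharge q through every layer.
Σ(b_i/K_i) = 1.34/0.676 + 6.91/0.000404 = 17106 d.
q = Δh / Σ(b_i/K_i) = 1.50 / 17106 = 8.769e-05 m/day.
In each layer the seepage velocity is v_i = q/n_i, so the layer transit time is t_i = b_i·n_i / q:
  layer 1 (fine sand): t_1 = 1.34 × 0.22 / 8.769e-05 = 3362 d
  layer 2 (clay): t_2 = 6.91 × 0.06 / 8.769e-05 = 4728 d
Total t = Σ t_i = 8090 days = 22.15 years.

22.1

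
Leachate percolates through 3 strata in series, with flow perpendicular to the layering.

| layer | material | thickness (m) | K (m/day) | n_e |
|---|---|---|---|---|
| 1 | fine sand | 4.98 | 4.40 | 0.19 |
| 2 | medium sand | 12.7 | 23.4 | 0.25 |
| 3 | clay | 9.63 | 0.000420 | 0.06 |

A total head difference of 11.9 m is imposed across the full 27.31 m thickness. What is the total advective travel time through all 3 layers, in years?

24.8

With flow normal to the layers, continuity requires the same specific discharge q through every layer.
Σ(b_i/K_i) = 4.98/4.40 + 12.7/23.4 + 9.63/0.000420 = 22930 d.
q = Δh / Σ(b_i/K_i) = 11.9 / 22930 = 0.0005190 m/day.
In each layer the seepage velocity is v_i = q/n_i, so the layer transit time is t_i = b_i·n_i / q:
  layer 1 (fine sand): t_1 = 4.98 × 0.19 / 0.0005190 = 1823 d
  layer 2 (medium sand): t_2 = 12.7 × 0.25 / 0.0005190 = 6118 d
  layer 3 (clay): t_3 = 9.63 × 0.06 / 0.0005190 = 1113 d
Total t = Σ t_i = 9055 days = 24.79 years.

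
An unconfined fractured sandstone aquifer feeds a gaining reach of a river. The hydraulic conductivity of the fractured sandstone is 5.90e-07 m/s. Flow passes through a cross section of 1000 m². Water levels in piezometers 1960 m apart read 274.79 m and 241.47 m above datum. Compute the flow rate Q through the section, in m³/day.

Convert K: 5.90e-07 m/s × 86400 = 0.05098 m/day.
Hydraulic gradient i = (274.79 − 241.47) / 1960 = 33.32 / 1960 = 0.01700.
Darcy's law: Q = K · A · i = 0.05098 × 1000 × 0.01700 = 0.8666 m³/day.

0.867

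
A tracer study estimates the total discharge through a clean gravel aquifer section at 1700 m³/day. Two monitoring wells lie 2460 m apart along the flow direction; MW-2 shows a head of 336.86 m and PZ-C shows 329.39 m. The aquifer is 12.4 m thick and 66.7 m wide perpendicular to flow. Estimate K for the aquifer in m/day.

677

Cross-sectional area A = 66.7 × 12.4 = 827.1 m².
Hydraulic gradient i = (336.86 − 329.39) / 2460 = 7.47 / 2460 = 0.003037.
From Q = K·A·i, K = Q / (A·i) = 1700 / (827.1 × 0.003037) = 676.9 m/day.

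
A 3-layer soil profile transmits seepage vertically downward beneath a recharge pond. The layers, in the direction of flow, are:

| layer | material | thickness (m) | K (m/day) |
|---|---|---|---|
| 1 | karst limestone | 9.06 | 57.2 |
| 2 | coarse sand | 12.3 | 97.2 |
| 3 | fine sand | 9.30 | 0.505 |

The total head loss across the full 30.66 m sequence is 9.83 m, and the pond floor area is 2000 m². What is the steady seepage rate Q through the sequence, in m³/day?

1050

Flow is perpendicular to layering, so the layers act in series and the equivalent K is the thickness-weighted harmonic mean.
Total thickness L = 9.06 + 12.3 + 9.30 = 30.66 m.
Σ(b_i/K_i) = 9.06/57.2 + 12.3/97.2 + 9.30/0.505 = 18.70 d.
K_eq = L / Σ(b_i/K_i) = 30.66 / 18.70 = 1.640 m/day.
Q = K_eq · A · (Δh/L) = 1.640 × 2000 × (9.83/30.66) = 1051 m³/day.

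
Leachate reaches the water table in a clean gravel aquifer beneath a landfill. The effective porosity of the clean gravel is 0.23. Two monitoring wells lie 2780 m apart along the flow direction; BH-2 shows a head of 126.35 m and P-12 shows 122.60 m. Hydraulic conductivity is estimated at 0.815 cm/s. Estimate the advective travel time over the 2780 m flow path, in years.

Convert K: 0.815 cm/s × 864 = 704.2 m/day.
Hydraulic gradient i = (126.35 − 122.60) / 2780 = 3.75 / 2780 = 0.001349.
Darcy flux q = K · i = 704.2 × 0.001349 = 0.9499 m/day.
Seepage velocity v = q / n_e = 0.9499 / 0.23 = 4.130 m/day.
Travel time t = L / v = 2780 / 4.130 = 673.2 days = 1.843 years.

1.84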